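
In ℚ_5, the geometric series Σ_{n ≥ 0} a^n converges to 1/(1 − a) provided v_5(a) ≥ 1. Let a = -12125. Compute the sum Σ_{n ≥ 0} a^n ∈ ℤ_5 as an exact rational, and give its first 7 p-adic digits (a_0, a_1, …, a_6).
Σ a^n = 1/(1 − a) = 1/12126;  first 7 digits = (1, 0, 0, 3, 0, 1, 3)

v_5(a) = 3 ≥ 1, so the series converges in ℤ_5 to 1/(1 − a) = 1/(1 − (-12125)) = 1/12126. Expand this rational in ℤ_5: compute digits iteratively via d_i = x_i mod 5, x_{i+1} = (x_i − d_i)/5. The first 7 digits are (1, 0, 0, 3, 0, 1, 3).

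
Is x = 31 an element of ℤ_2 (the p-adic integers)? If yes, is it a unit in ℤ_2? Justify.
x ∈ ℤ_2^× (unit); v_2(x) = 0

ℤ_2 = {x ∈ ℚ_2 : v_2(x) ≥ 0} and ℤ_2^× = {x ∈ ℤ_2 : v_2(x) = 0}. Here v_2(31) = v_2(num) − v_2(den) = 0; compare against these criteria.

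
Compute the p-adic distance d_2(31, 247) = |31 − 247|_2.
d_2(31, 247) = 1/8

Step 1 — x − y = 31 − 247 = -216. Step 2 — v_2(-216) = 3 (factor: -216 = −(2^3 · 27); the sign does not affect v_p). Step 3 — |x − y|_2 = 2^{-3} = 1/8.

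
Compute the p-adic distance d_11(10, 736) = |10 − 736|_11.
d_11(10, 736) = 1/121

Step 1 — x − y = 10 − 736 = -726. Step 2 — v_11(-726) = 2 (factor: -726 = −(11^2 · 6); the sign does not affect v_p). Step 3 — |x − y|_11 = 11^{-2} = 1/121.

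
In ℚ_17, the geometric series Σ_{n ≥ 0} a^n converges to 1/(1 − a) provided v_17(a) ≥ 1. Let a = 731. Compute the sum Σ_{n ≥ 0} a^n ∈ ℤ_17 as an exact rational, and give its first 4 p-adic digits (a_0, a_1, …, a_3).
Σ a^n = 1/(1 − a) = -1/730;  first 4 digits = (1, 9, 15, 4)

v_17(a) = 1 ≥ 1, so the series converges in ℤ_17 to 1/(1 − a) = 1/(1 − 731) = -1/730. Expand this rational in ℤ_17: compute digits iteratively via d_i = x_i mod 17, x_{i+1} = (x_i − d_i)/17. The first 4 digits are (1, 9, 15, 4).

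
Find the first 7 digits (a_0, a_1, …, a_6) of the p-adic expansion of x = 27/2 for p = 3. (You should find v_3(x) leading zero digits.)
(a_0, …, a_6) = (0, 0, 0, 2, 1, 1, 1)

v_3(27/2) = 3, so a_0 = ... = a_2 = 0. Factor out: x = 3^3 · u with u = 1/2 a unit in ℤ_3. Expand u iteratively via a_{v+i} = u_i mod 3, u_{i+1} = (u_i − a_{v+i})/3:
  u_0 = 1/2;  a_3 = 2;  u_1 = (u_0 − 2)/3 = -1/2
  u_1 = -1/2;  a_4 = 1;  u_2 = (u_1 − 1)/3 = -1/2
  u_2 = -1/2;  a_5 = 1;  u_3 = (u_2 − 1)/3 = -1/2
  u_3 = -1/2;  a_6 = 1;  u_4 = (u_3 − 1)/3 = -1/2
Digits: (0, 0, 0, 2, 1, 1, 1).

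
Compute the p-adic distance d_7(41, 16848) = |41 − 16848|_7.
d_7(41, 16848) = 1/16807

Step 1 — x − y = 41 − 16848 = -16807. Step 2 — v_7(-16807) = 5 (factor: -16807 = −(7^5 · 1); the sign does not affect v_p). Step 3 — |x − y|_7 = 7^{-5} = 1/16807.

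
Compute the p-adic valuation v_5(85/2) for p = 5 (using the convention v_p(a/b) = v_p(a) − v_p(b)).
v_5(85/2) = 1

Factor powers of 5 from the numerator and denominator of the reduced fraction: 85 = 5^1 · 17 and 2 = 5^0 · 2. Apply v_p(a/b) = v_p(a) − v_p(b): v_5(85/2) = 1 − 0 = 1.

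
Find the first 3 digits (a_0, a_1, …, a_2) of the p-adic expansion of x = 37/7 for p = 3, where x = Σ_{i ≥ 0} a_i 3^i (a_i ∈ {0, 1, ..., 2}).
(a_0, …, a_2) = (1, 1, 1)

v_3(37/7) = 0 (numerator and denominator both coprime to 3), so x ∈ ℤ_3^×. Compute digits iteratively via a_i = x_i mod 3, x_{i+1} = (x_i − a_i)/3, with x_0 = x:
  x_0 = 37/7;  a_0 = 1;  x_1 = (x_0 − 1)/3 = 10/7
  x_1 = 10/7;  a_1 = 1;  x_2 = (x_1 − 1)/3 = 1/7
  x_2 = 1/7;  a_2 = 1;  x_3 = (x_2 − 1)/3 = -2/7
Digits: (1, 1, 1).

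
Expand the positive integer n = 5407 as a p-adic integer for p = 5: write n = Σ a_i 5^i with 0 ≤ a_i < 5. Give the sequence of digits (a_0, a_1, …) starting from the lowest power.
(a_0, a_1, …) = (2, 1, 1, 3, 3, 1)

Repeated division by 5 gives the digits low-to-high: 5407 = 2 + 1·5^1 + 1·5^2 + 3·5^3 + 3·5^4 + 1·5^5. Digit sequence: (2, 1, 1, 3, 3, 1).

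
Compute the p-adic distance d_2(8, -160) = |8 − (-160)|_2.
d_2(8, -160) = 1/8

Step 1 — x − y = 8 − (-160) = 168. Step 2 — v_2(168) = 3 (factor: 168 = (2^3 · 21); the sign does not affect v_p). Step 3 — |x − y|_2 = 2^{-3} = 1/8.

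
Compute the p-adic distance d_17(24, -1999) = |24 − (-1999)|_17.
d_17(24, -1999) = 1/289

Step 1 — x − y = 24 − (-1999) = 2023. Step 2 — v_17(2023) = 2 (factor: 2023 = (17^2 · 7); the sign does not affect v_p). Step 3 — |x − y|_17 = 17^{-2} = 1/289.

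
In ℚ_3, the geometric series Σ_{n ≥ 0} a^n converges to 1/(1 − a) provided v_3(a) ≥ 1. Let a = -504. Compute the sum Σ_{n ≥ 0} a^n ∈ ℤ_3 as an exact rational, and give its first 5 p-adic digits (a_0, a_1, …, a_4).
Σ a^n = 1/(1 − a) = 1/505;  first 5 digits = (1, 0, 1, 2, 0)

v_3(a) = 2 ≥ 1, so the series converges in ℤ_3 to 1/(1 − a) = 1/(1 − (-504)) = 1/505. Expand this rational in ℤ_3: compute digits iteratively via d_i = x_i mod 3, x_{i+1} = (x_i − d_i)/3. The first 5 digits are (1, 0, 1, 2, 0).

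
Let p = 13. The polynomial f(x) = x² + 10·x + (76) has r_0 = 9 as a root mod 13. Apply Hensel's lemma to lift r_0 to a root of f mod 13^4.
r_3 = 19405 (mod 28561)

Hensel: r_{i+1} = r_i − f(r_i)·(f′(r_i))^{-1} mod 13^{i+2}, f′(x) = 2x + 10. Iterate:
  r_0 = 9 (mod 13)
  r_1 = 139 (mod 169)
  r_2 = 1829 (mod 2197)
  r_3 = 19405 (mod 28561)
Final: r = 19405 satisfies f(r) ≡ 0 mod 13^4.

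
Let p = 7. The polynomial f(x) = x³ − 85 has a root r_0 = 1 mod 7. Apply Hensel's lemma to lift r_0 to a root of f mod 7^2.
r_1 = 29 (mod 49)

Hensel: r_{i+1} = r_i − f(r_i)/f′(r_i) mod 7^{i+2}, where f′(x) = 3x². Iterate:
  r_0 = 1 (mod 7)
  r_1 = 29 (mod 49)
Final: r = 29 with f(r) ≡ 0 mod 7^2.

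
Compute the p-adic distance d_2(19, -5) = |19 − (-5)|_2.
d_2(19, -5) = 1/8

Step 1 — x − y = 19 − (-5) = 24. Step 2 — v_2(24) = 3 (factor: 24 = (2^3 · 3); the sign does not affect v_p). Step 3 — |x − y|_2 = 2^{-3} = 1/8.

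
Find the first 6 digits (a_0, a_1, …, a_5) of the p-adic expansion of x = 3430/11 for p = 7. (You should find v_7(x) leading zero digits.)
(a_0, …, a_5) = (0, 0, 0, 6, 5, 3)

v_7(3430/11) = 3, so a_0 = ... = a_2 = 0. Factor out: x = 7^3 · u with u = 10/11 a unit in ℤ_7. Expand u iteratively via a_{v+i} = u_i mod 7, u_{i+1} = (u_i − a_{v+i})/7:
  u_0 = 10/11;  a_3 = 6;  u_1 = (u_0 − 6)/7 = -8/11
  u_1 = -8/11;  a_4 = 5;  u_2 = (u_1 − 5)/7 = -9/11
  u_2 = -9/11;  a_5 = 3;  u_3 = (u_2 − 3)/7 = -6/11
Digits: (0, 0, 0, 6, 5, 3).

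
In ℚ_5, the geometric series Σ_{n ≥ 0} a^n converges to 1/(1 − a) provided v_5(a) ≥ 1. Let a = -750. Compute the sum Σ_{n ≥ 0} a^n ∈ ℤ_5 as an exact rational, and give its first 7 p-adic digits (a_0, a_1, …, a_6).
Σ a^n = 1/(1 − a) = 1/751;  first 7 digits = (1, 0, 0, 4, 3, 4, 0)

v_5(a) = 3 ≥ 1, so the series converges in ℤ_5 to 1/(1 − a) = 1/(1 − (-750)) = 1/751. Expand this rational in ℤ_5: compute digits iteratively via d_i = x_i mod 5, x_{i+1} = (x_i − d_i)/5. The first 7 digits are (1, 0, 0, 4, 3, 4, 0).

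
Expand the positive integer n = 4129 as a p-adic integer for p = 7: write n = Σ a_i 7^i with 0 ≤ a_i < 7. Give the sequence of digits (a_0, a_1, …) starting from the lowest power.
(a_0, a_1, …) = (6, 1, 0, 5, 1)

Repeated division by 7 gives the digits low-to-high: 4129 = 6 + 1·7^1 + 5·7^3 + 1·7^4. Digit sequence: (6, 1, 0, 5, 1).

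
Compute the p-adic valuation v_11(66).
v_11(66) = 1

v_11(n) is the largest exponent k such that 11^k divides n. Factor out: 66 = 11^1 · 6. (Sign doesn't affect v_p.) So v_11(66) = 1.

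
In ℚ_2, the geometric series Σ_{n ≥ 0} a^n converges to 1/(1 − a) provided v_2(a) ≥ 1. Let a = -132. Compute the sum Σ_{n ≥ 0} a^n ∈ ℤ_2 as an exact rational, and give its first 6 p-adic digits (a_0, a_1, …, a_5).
Σ a^n = 1/(1 − a) = 1/133;  first 6 digits = (1, 0, 1, 1, 0, 0)

v_2(a) = 2 ≥ 1, so the series converges in ℤ_2 to 1/(1 − a) = 1/(1 − (-132)) = 1/133. Expand this rational in ℤ_2: compute digits iteratively via d_i = x_i mod 2, x_{i+1} = (x_i − d_i)/2. The first 6 digits are (1, 0, 1, 1, 0, 0).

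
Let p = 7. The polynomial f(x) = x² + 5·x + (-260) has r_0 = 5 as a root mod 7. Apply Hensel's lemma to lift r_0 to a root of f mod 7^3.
r_2 = 166 (mod 343)

Hensel: r_{i+1} = r_i − f(r_i)·(f′(r_i))^{-1} mod 7^{i+2}, f′(x) = 2x + 5. Iterate:
  r_0 = 5 (mod 7)
  r_1 = 19 (mod 49)
  r_2 = 166 (mod 343)
Final: r = 166 satisfies f(r) ≡ 0 mod 7^3.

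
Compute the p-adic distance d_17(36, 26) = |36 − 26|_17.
d_17(36, 26) = 1

Step 1 — x − y = 36 − 26 = 10. Step 2 — v_17(10) = 0 (factor: 10 = (17^0 · 10); the sign does not affect v_p). Step 3 — |x − y|_17 = 17^{0} = 1.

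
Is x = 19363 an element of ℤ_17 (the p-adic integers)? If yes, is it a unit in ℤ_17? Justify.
x ∈ ℤ_17 but not a unit; v_17(x) = 2 > 0

ℤ_17 = {x ∈ ℚ_17 : v_17(x) ≥ 0} and ℤ_17^× = {x ∈ ℤ_17 : v_17(x) = 0}. Here v_17(19363) = v_17(num) − v_17(den) = 2; compare against these criteria.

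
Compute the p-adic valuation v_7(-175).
v_7(-175) = 1

v_7(n) is the largest exponent k such that 7^k divides n. Factor out: -175 = -7^1 · 25. (Sign doesn't affect v_p.) So v_7(-175) = 1.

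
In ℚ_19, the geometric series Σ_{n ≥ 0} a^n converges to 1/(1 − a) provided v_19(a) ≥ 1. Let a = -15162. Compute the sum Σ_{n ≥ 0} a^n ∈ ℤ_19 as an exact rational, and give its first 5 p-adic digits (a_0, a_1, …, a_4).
Σ a^n = 1/(1 − a) = 1/15163;  first 5 digits = (1, 0, 15, 16, 15)

v_19(a) = 2 ≥ 1, so the series converges in ℤ_19 to 1/(1 − a) = 1/(1 − (-15162)) = 1/15163. Expand this rational in ℤ_19: compute digits iteratively via d_i = x_i mod 19, x_{i+1} = (x_i − d_i)/19. The first 5 digits are (1, 0, 15, 16, 15).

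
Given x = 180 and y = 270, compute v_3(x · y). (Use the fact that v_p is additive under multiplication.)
v_3(48600) = 5

v_p(x) = 2 (factor: 180 = 3^2 · 20); v_p(y) = 3 (factor: 270 = 3^3 · 10). Additivity: v_p(xy) = v_p(x) + v_p(y) = 2 + 3 = 5. (Direct check: xy = 48600 = 3^5 · (200).)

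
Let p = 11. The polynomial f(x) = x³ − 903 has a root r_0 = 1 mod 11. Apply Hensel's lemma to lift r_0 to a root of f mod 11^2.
r_1 = 100 (mod 121)

Hensel: r_{i+1} = r_i − f(r_i)/f′(r_i) mod 11^{i+2}, where f′(x) = 3x². Iterate:
  r_0 = 1 (mod 11)
  r_1 = 100 (mod 121)
Final: r = 100 with f(r) ≡ 0 mod 11^2.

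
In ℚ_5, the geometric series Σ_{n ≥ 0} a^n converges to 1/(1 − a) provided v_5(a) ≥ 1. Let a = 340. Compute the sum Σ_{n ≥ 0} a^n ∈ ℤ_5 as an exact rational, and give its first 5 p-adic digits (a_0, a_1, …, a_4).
Σ a^n = 1/(1 − a) = -1/339;  first 5 digits = (1, 3, 2, 4, 2)

v_5(a) = 1 ≥ 1, so the series converges in ℤ_5 to 1/(1 − a) = 1/(1 − 340) = -1/339. Expand this rational in ℤ_5: compute digits iteratively via d_i = x_i mod 5, x_{i+1} = (x_i − d_i)/5. The first 5 digits are (1, 3, 2, 4, 2).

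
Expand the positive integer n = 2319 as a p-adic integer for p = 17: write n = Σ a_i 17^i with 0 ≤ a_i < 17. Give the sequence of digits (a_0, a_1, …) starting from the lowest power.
(a_0, a_1, …) = (7, 0, 8)

Repeated division by 17 gives the digits low-to-high: 2319 = 7 + 8·17^2. Digit sequence: (7, 0, 8).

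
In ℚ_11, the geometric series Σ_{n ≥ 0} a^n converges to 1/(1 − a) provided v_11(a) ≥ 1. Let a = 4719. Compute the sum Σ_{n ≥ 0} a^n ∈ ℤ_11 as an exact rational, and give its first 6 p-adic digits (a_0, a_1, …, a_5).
Σ a^n = 1/(1 − a) = -1/4718;  first 6 digits = (1, 0, 6, 3, 3, 6)

v_11(a) = 2 ≥ 1, so the series converges in ℤ_11 to 1/(1 − a) = 1/(1 − 4719) = -1/4718. Expand this rational in ℤ_11: compute digits iteratively via d_i = x_i mod 11, x_{i+1} = (x_i − d_i)/11. The first 6 digits are (1, 0, 6, 3, 3, 6).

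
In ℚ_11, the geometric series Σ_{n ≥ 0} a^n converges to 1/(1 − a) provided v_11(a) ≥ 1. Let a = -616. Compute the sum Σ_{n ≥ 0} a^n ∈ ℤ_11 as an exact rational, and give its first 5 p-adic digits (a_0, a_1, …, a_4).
Σ a^n = 1/(1 − a) = 1/617;  first 5 digits = (1, 10, 6, 8, 0)

v_11(a) = 1 ≥ 1, so the series converges in ℤ_11 to 1/(1 − a) = 1/(1 − (-616)) = 1/617. Expand this rational in ℤ_11: compute digits iteratively via d_i = x_i mod 11, x_{i+1} = (x_i − d_i)/11. The first 5 digits are (1, 10, 6, 8, 0).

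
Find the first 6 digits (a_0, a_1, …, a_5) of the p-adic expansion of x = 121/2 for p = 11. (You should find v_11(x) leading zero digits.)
(a_0, …, a_5) = (0, 0, 6, 5, 5, 5)

v_11(121/2) = 2, so a_0 = ... = a_1 = 0. Factor out: x = 11^2 · u with u = 1/2 a unit in ℤ_11. Expand u iteratively via a_{v+i} = u_i mod 11, u_{i+1} = (u_i − a_{v+i})/11:
  u_0 = 1/2;  a_2 = 6;  u_1 = (u_0 − 6)/11 = -1/2
  u_1 = -1/2;  a_3 = 5;  u_2 = (u_1 − 5)/11 = -1/2
  u_2 = -1/2;  a_4 = 5;  u_3 = (u_2 − 5)/11 = -1/2
  u_3 = -1/2;  a_5 = 5;  u_4 = (u_3 − 5)/11 = -1/2
Digits: (0, 0, 6, 5, 5, 5).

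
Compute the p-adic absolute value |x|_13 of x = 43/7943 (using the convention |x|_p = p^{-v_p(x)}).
|43/7943|_13 = 169

Step 1 — compute v_13(x) by factoring powers of 13 out of the numerator and denominator: v_13(43/7943) = -2. Step 2 — apply |x|_p = p^{-v_p(x)} = 13^{2} = 169.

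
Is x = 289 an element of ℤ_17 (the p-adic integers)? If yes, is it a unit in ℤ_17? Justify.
x ∈ ℤ_17 but not a unit; v_17(x) = 2 > 0

ℤ_17 = {x ∈ ℚ_17 : v_17(x) ≥ 0} and ℤ_17^× = {x ∈ ℤ_17 : v_17(x) = 0}. Here v_17(289) = v_17(num) − v_17(den) = 2; compare against these criteria.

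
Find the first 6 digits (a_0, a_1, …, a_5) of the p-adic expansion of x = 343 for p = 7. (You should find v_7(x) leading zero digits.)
(a_0, …, a_5) = (0, 0, 0, 1, 0, 0)

v_7(343) = 3, so a_0 = ... = a_2 = 0. Factor out: x = 7^3 · u with u = 1 a unit in ℤ_7. Expand u iteratively via a_{v+i} = u_i mod 7, u_{i+1} = (u_i − a_{v+i})/7:
  u_0 = 1;  a_3 = 1;  u_1 = (u_0 − 1)/7 = 0
  u_1 = 0;  a_4 = 0;  u_2 = (u_1 − 0)/7 = 0
  u_2 = 0;  a_5 = 0;  u_3 = (u_2 − 0)/7 = 0
Digits: (0, 0, 0, 1, 0, 0).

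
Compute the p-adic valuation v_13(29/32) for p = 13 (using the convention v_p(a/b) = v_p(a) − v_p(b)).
v_13(29/32) = 0

Factor powers of 13 from the numerator and denominator of the reduced fraction: 29 = 13^0 · 29 and 32 = 13^0 · 32. Apply v_p(a/b) = v_p(a) − v_p(b): v_13(29/32) = 0 − 0 = 0.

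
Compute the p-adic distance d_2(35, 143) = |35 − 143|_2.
d_2(35, 143) = 1/4

Step 1 — x − y = 35 − 143 = -108. Step 2 — v_2(-108) = 2 (factor: -108 = −(2^2 · 27); the sign does not affect v_p). Step 3 — |x − y|_2 = 2^{-2} = 1/4.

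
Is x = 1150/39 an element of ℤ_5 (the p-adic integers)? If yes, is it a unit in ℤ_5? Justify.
x ∈ ℤ_5 but not a unit; v_5(x) = 2 > 0

ℤ_5 = {x ∈ ℚ_5 : v_5(x) ≥ 0} and ℤ_5^× = {x ∈ ℤ_5 : v_5(x) = 0}. Here v_5(1150/39) = v_5(num) − v_5(den) = 2; compare against these criteria.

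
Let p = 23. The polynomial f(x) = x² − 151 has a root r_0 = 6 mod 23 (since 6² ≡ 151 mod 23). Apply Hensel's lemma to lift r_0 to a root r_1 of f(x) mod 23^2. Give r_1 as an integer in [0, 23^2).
r_1 = 236 (mod 529)

Hensel's recurrence: r_{i+1} = r_i − f(r_i)·(f′(r_i))^{-1} mod 23^{i+2}, with f′(x) = 2x. Iterate:
  r_0 = 6 (mod 23)
  r_1 = 236 (mod 529)
Final: r_1 = 236, and one checks f(r_1) ≡ 0 mod 23^2.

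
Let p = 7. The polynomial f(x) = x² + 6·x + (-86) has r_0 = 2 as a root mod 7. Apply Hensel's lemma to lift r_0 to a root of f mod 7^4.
r_3 = 107 (mod 2401)

Hensel: r_{i+1} = r_i − f(r_i)·(f′(r_i))^{-1} mod 7^{i+2}, f′(x) = 2x + 6. Iterate:
  r_0 = 2 (mod 7)
  r_1 = 9 (mod 49)
  r_2 = 107 (mod 343)
  r_3 = 107 (mod 2401)
Final: r = 107 satisfies f(r) ≡ 0 mod 7^4.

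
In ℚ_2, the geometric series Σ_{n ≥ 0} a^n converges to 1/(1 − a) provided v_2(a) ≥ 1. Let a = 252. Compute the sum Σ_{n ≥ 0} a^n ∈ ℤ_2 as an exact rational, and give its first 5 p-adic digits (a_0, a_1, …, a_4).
Σ a^n = 1/(1 − a) = -1/251;  first 5 digits = (1, 0, 1, 1, 0)

v_2(a) = 2 ≥ 1, so the series converges in ℤ_2 to 1/(1 − a) = 1/(1 − 252) = -1/251. Expand this rational in ℤ_2: compute digits iteratively via d_i = x_i mod 2, x_{i+1} = (x_i − d_i)/2. The first 5 digits are (1, 0, 1, 1, 0).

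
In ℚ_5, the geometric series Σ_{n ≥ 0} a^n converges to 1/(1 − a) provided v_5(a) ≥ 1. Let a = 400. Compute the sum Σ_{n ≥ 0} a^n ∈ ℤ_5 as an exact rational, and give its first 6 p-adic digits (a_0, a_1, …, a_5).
Σ a^n = 1/(1 − a) = -1/399;  first 6 digits = (1, 0, 1, 3, 1, 1)

v_5(a) = 2 ≥ 1, so the series converges in ℤ_5 to 1/(1 − a) = 1/(1 − 400) = -1/399. Expand this rational in ℤ_5: compute digits iteratively via d_i = x_i mod 5, x_{i+1} = (x_i − d_i)/5. The first 6 digits are (1, 0, 1, 3, 1, 1).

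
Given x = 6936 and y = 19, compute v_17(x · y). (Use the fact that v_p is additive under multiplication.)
v_17(131784) = 2

v_p(x) = 2 (factor: 6936 = 17^2 · 24); v_p(y) = 0 (factor: 19 = 17^0 · 19). Additivity: v_p(xy) = v_p(x) + v_p(y) = 2 + 0 = 2. (Direct check: xy = 131784 = 17^2 · (456).)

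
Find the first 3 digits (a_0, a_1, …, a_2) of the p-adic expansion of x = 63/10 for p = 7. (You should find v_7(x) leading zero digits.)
(a_0, …, a_2) = (0, 3, 6)

v_7(63/10) = 1, so a_0 = ... = a_0 = 0. Factor out: x = 7^1 · u with u = 9/10 a unit in ℤ_7. Expand u iteratively via a_{v+i} = u_i mod 7, u_{i+1} = (u_i − a_{v+i})/7:
  u_0 = 9/10;  a_1 = 3;  u_1 = (u_0 − 3)/7 = -3/10
  u_1 = -3/10;  a_2 = 6;  u_2 = (u_1 − 6)/7 = -9/10
Digits: (0, 3, 6).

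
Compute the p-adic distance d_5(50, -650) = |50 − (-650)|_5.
d_5(50, -650) = 1/25

Step 1 — x − y = 50 − (-650) = 700. Step 2 — v_5(700) = 2 (factor: 700 = (5^2 · 28); the sign does not affect v_p). Step 3 — |x − y|_5 = 5^{-2} = 1/25.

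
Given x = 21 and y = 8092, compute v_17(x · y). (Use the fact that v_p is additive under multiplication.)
v_17(169932) = 2

v_p(x) = 0 (factor: 21 = 17^0 · 21); v_p(y) = 2 (factor: 8092 = 17^2 · 28). Additivity: v_p(xy) = v_p(x) + v_p(y) = 0 + 2 = 2. (Direct check: xy = 169932 = 17^2 · (588).)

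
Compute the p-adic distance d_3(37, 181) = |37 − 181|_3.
d_3(37, 181) = 1/9

Step 1 — x − y = 37 − 181 = -144. Step 2 — v_3(-144) = 2 (factor: -144 = −(3^2 · 16); the sign does not affect v_p). Step 3 — |x − y|_3 = 3^{-2} = 1/9.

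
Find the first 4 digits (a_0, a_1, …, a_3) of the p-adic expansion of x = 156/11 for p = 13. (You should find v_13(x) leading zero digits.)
(a_0, …, a_3) = (0, 7, 9, 4)

v_13(156/11) = 1, so a_0 = ... = a_0 = 0. Factor out: x = 13^1 · u with u = 12/11 a unit in ℤ_13. Expand u iteratively via a_{v+i} = u_i mod 13, u_{i+1} = (u_i − a_{v+i})/13:
  u_0 = 12/11;  a_1 = 7;  u_1 = (u_0 − 7)/13 = -5/11
  u_1 = -5/11;  a_2 = 9;  u_2 = (u_1 − 9)/13 = -8/11
  u_2 = -8/11;  a_3 = 4;  u_3 = (u_2 − 4)/13 = -4/11
Digits: (0, 7, 9, 4).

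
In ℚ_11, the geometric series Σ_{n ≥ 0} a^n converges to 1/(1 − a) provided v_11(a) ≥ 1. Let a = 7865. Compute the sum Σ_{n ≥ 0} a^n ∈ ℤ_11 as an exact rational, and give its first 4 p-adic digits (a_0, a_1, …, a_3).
Σ a^n = 1/(1 − a) = -1/7864;  first 4 digits = (1, 0, 10, 5)

v_11(a) = 2 ≥ 1, so the series converges in ℤ_11 to 1/(1 − a) = 1/(1 − 7865) = -1/7864. Expand this rational in ℤ_11: compute digits iteratively via d_i = x_i mod 11, x_{i+1} = (x_i − d_i)/11. The first 4 digits are (1, 0, 10, 5).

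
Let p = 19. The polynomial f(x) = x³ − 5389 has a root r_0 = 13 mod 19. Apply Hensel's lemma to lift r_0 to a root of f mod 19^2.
r_1 = 203 (mod 361)

Hensel: r_{i+1} = r_i − f(r_i)/f′(r_i) mod 19^{i+2}, where f′(x) = 3x². Iterate:
  r_0 = 13 (mod 19)
  r_1 = 203 (mod 361)
Final: r = 203 with f(r) ≡ 0 mod 19^2.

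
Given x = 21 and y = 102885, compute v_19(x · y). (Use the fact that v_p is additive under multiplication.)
v_19(2160585) = 3

v_p(x) = 0 (factor: 21 = 19^0 · 21); v_p(y) = 3 (factor: 102885 = 19^3 · 15). Additivity: v_p(xy) = v_p(x) + v_p(y) = 0 + 3 = 3. (Direct check: xy = 2160585 = 19^3 · (315).)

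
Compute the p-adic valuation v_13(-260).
v_13(-260) = 1

v_13(n) is the largest exponent k such that 13^k divides n. Factor out: -260 = -13^1 · 20. (Sign doesn't affect v_p.) So v_13(-260) = 1.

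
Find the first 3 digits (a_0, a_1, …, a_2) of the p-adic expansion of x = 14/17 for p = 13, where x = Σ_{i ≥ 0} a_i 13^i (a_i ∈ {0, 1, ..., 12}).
(a_0, …, a_2) = (10, 10, 3)

v_13(14/17) = 0 (numerator and denominator both coprime to 13), so x ∈ ℤ_13^×. Compute digits iteratively via a_i = x_i mod 13, x_{i+1} = (x_i − a_i)/13, with x_0 = x:
  x_0 = 14/17;  a_0 = 10;  x_1 = (x_0 − 10)/13 = -12/17
  x_1 = -12/17;  a_1 = 10;  x_2 = (x_1 − 10)/13 = -14/17
  x_2 = -14/17;  a_2 = 3;  x_3 = (x_2 − 3)/13 = -5/17
Digits: (10, 10, 3).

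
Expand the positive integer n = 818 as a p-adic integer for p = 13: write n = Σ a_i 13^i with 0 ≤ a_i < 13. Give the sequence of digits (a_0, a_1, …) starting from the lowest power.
(a_0, a_1, …) = (12, 10, 4)

Repeated division by 13 gives the digits low-to-high: 818 = 12 + 10·13^1 + 4·13^2. Digit sequence: (12, 10, 4).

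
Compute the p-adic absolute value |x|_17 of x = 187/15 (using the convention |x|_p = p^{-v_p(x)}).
|187/15|_17 = 1/17

Step 1 — compute v_17(x) by factoring powers of 17 out of the numerator and denominator: v_17(187/15) = 1. Step 2 — apply |x|_p = p^{-v_p(x)} = 17^{-1} = 1/17.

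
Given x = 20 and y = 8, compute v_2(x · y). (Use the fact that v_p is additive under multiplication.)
v_2(160) = 5

v_p(x) = 2 (factor: 20 = 2^2 · 5); v_p(y) = 3 (factor: 8 = 2^3 · 1). Additivity: v_p(xy) = v_p(x) + v_p(y) = 2 + 3 = 5. (Direct check: xy = 160 = 2^5 · (5).)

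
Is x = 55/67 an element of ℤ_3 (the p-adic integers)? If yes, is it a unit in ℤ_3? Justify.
x ∈ ℤ_3^× (unit); v_3(x) = 0

ℤ_3 = {x ∈ ℚ_3 : v_3(x) ≥ 0} and ℤ_3^× = {x ∈ ℤ_3 : v_3(x) = 0}. Here v_3(55/67) = v_3(num) − v_3(den) = 0; compare against these criteria.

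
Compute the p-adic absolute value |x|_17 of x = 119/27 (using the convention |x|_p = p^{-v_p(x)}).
|119/27|_17 = 1/17

Step 1 — compute v_17(x) by factoring powers of 17 out of the numerator and denominator: v_17(119/27) = 1. Step 2 — apply |x|_p = p^{-v_p(x)} = 17^{-1} = 1/17.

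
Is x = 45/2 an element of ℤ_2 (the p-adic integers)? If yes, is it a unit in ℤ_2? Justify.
x ∉ ℤ_2 (v_2(x) = -1 < 0)

ℤ_2 = {x ∈ ℚ_2 : v_2(x) ≥ 0} and ℤ_2^× = {x ∈ ℤ_2 : v_2(x) = 0}. Here v_2(45/2) = v_2(num) − v_2(den) = -1; compare against these criteria.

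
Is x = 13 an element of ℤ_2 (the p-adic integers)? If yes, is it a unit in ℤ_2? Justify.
x ∈ ℤ_2^× (unit); v_2(x) = 0

ℤ_2 = {x ∈ ℚ_2 : v_2(x) ≥ 0} and ℤ_2^× = {x ∈ ℤ_2 : v_2(x) = 0}. Here v_2(13) = v_2(num) − v_2(den) = 0; compare against these criteria.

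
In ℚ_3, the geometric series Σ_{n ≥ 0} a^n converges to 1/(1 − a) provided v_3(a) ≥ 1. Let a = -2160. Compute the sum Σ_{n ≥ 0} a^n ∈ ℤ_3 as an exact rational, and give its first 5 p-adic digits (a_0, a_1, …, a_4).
Σ a^n = 1/(1 − a) = 1/2161;  first 5 digits = (1, 0, 0, 1, 0)

v_3(a) = 3 ≥ 1, so the series converges in ℤ_3 to 1/(1 − a) = 1/(1 − (-2160)) = 1/2161. Expand this rational in ℤ_3: compute digits iteratively via d_i = x_i mod 3, x_{i+1} = (x_i − d_i)/3. The first 5 digits are (1, 0, 0, 1, 0).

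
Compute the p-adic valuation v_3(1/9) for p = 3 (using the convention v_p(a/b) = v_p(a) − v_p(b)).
v_3(1/9) = -2

Factor powers of 3 from the numerator and denominator of the reduced fraction: 1 = 3^0 · 1 and 9 = 3^2 · 1. Apply v_p(a/b) = v_p(a) − v_p(b): v_3(1/9) = 0 − 2 = -2.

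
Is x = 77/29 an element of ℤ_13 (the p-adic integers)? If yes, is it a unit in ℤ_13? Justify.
x ∈ ℤ_13^× (unit); v_13(x) = 0

ℤ_13 = {x ∈ ℚ_13 : v_13(x) ≥ 0} and ℤ_13^× = {x ∈ ℤ_13 : v_13(x) = 0}. Here v_13(77/29) = v_13(num) − v_13(den) = 0; compare against these criteria.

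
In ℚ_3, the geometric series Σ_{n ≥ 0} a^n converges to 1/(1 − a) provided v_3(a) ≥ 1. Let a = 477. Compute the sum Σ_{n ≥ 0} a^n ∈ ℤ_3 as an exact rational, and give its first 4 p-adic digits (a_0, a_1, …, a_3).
Σ a^n = 1/(1 − a) = -1/476;  first 4 digits = (1, 0, 2, 2)

v_3(a) = 2 ≥ 1, so the series converges in ℤ_3 to 1/(1 − a) = 1/(1 − 477) = -1/476. Expand this rational in ℤ_3: compute digits iteratively via d_i = x_i mod 3, x_{i+1} = (x_i − d_i)/3. The first 4 digits are (1, 0, 2, 2).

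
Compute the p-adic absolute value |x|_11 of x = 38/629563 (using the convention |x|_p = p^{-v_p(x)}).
|38/629563|_11 = 14641

Step 1 — compute v_11(x) by factoring powers of 11 out of the numerator and denominator: v_11(38/629563) = -4. Step 2 — apply |x|_p = p^{-v_p(x)} = 11^{4} = 14641.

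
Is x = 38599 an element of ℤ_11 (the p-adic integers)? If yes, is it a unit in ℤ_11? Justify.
x ∈ ℤ_11 but not a unit; v_11(x) = 3 > 0

ℤ_11 = {x ∈ ℚ_11 : v_11(x) ≥ 0} and ℤ_11^× = {x ∈ ℤ_11 : v_11(x) = 0}. Here v_11(38599) = v_11(num) − v_11(den) = 3; compare against these criteria.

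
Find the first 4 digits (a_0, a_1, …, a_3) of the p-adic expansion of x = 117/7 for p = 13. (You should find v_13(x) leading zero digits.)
(a_0, …, a_3) = (0, 5, 9, 3)

v_13(117/7) = 1, so a_0 = ... = a_0 = 0. Factor out: x = 13^1 · u with u = 9/7 a unit in ℤ_13. Expand u iteratively via a_{v+i} = u_i mod 13, u_{i+1} = (u_i − a_{v+i})/13:
  u_0 = 9/7;  a_1 = 5;  u_1 = (u_0 − 5)/13 = -2/7
  u_1 = -2/7;  a_2 = 9;  u_2 = (u_1 − 9)/13 = -5/7
  u_2 = -5/7;  a_3 = 3;  u_3 = (u_2 − 3)/13 = -2/7
Digits: (0, 5, 9, 3).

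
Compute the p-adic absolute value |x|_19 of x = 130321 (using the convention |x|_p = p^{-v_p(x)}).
|130321|_19 = 1/130321

Step 1 — compute v_19(x) by factoring powers of 19 out of the numerator and denominator: v_19(130321) = 4. Step 2 — apply |x|_p = p^{-v_p(x)} = 19^{-4} = 1/130321.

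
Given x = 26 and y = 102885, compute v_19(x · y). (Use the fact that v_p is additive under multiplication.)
v_19(2675010) = 3

v_p(x) = 0 (factor: 26 = 19^0 · 26); v_p(y) = 3 (factor: 102885 = 19^3 · 15). Additivity: v_p(xy) = v_p(x) + v_p(y) = 0 + 3 = 3. (Direct check: xy = 2675010 = 19^3 · (390).)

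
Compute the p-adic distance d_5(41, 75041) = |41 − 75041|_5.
d_5(41, 75041) = 1/3125

Step 1 — x − y = 41 − 75041 = -75000. Step 2 — v_5(-75000) = 5 (factor: -75000 = −(5^5 · 24); the sign does not affect v_p). Step 3 — |x − y|_5 = 5^{-5} = 1/3125.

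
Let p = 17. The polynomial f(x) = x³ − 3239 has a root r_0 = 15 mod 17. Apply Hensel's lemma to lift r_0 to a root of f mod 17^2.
r_1 = 100 (mod 289)

Hensel: r_{i+1} = r_i − f(r_i)/f′(r_i) mod 17^{i+2}, where f′(x) = 3x². Iterate:
  r_0 = 15 (mod 17)
  r_1 = 100 (mod 289)
Final: r = 100 with f(r) ≡ 0 mod 17^2.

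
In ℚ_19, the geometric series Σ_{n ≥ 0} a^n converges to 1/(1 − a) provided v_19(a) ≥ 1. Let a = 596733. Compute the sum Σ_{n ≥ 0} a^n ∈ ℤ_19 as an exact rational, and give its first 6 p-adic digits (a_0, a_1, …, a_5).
Σ a^n = 1/(1 − a) = -1/596732;  first 6 digits = (1, 0, 0, 11, 4, 0)

v_19(a) = 3 ≥ 1, so the series converges in ℤ_19 to 1/(1 − a) = 1/(1 − 596733) = -1/596732. Expand this rational in ℤ_19: compute digits iteratively via d_i = x_i mod 19, x_{i+1} = (x_i − d_i)/19. The first 6 digits are (1, 0, 0, 11, 4, 0).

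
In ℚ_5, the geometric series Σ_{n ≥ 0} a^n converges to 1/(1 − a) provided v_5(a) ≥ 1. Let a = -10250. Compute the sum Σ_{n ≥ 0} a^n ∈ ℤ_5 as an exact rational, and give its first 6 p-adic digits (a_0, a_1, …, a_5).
Σ a^n = 1/(1 − a) = 1/10251;  first 6 digits = (1, 0, 0, 3, 3, 1)

v_5(a) = 3 ≥ 1, so the series converges in ℤ_5 to 1/(1 − a) = 1/(1 − (-10250)) = 1/10251. Expand this rational in ℤ_5: compute digits iteratively via d_i = x_i mod 5, x_{i+1} = (x_i − d_i)/5. The first 6 digits are (1, 0, 0, 3, 3, 1).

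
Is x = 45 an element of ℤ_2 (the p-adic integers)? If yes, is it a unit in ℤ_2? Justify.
x ∈ ℤ_2^× (unit); v_2(x) = 0

ℤ_2 = {x ∈ ℚ_2 : v_2(x) ≥ 0} and ℤ_2^× = {x ∈ ℤ_2 : v_2(x) = 0}. Here v_2(45) = v_2(num) − v_2(den) = 0; compare against these criteria.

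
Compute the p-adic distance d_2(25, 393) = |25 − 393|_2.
d_2(25, 393) = 1/16

Step 1 — x − y = 25 − 393 = -368. Step 2 — v_2(-368) = 4 (factor: -368 = −(2^4 · 23); the sign does not affect v_p). Step 3 — |x − y|_2 = 2^{-4} = 1/16.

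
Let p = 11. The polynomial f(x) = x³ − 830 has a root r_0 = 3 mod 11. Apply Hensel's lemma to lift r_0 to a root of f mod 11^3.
r_2 = 212 (mod 1331)

Hensel: r_{i+1} = r_i − f(r_i)/f′(r_i) mod 11^{i+2}, where f′(x) = 3x². Iterate:
  r_0 = 3 (mod 11)
  r_1 = 91 (mod 121)
  r_2 = 212 (mod 1331)
Final: r = 212 with f(r) ≡ 0 mod 11^3.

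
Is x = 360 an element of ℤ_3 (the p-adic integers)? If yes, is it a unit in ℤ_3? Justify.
x ∈ ℤ_3 but not a unit; v_3(x) = 2 > 0

ℤ_3 = {x ∈ ℚ_3 : v_3(x) ≥ 0} and ℤ_3^× = {x ∈ ℤ_3 : v_3(x) = 0}. Here v_3(360) = v_3(num) − v_3(den) = 2; compare against these criteria.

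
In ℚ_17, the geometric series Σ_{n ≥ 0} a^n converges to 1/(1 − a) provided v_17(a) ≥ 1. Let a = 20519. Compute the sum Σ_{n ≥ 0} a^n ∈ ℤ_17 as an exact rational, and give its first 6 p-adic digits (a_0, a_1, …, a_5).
Σ a^n = 1/(1 − a) = -1/20518;  first 6 digits = (1, 0, 3, 4, 9, 7)

v_17(a) = 2 ≥ 1, so the series converges in ℤ_17 to 1/(1 − a) = 1/(1 − 20519) = -1/20518. Expand this rational in ℤ_17: compute digits iteratively via d_i = x_i mod 17, x_{i+1} = (x_i − d_i)/17. The first 6 digits are (1, 0, 3, 4, 9, 7).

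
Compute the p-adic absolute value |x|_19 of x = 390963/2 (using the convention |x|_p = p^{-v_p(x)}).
|390963/2|_19 = 1/130321

Step 1 — compute v_19(x) by factoring powers of 19 out of the numerator and denominator: v_19(390963/2) = 4. Step 2 — apply |x|_p = p^{-v_p(x)} = 19^{-4} = 1/130321.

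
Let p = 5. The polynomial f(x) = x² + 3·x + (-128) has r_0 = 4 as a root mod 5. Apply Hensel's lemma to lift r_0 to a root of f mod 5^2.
r_1 = 4 (mod 25)

Hensel: r_{i+1} = r_i − f(r_i)·(f′(r_i))^{-1} mod 5^{i+2}, f′(x) = 2x + 3. Iterate:
  r_0 = 4 (mod 5)
  r_1 = 4 (mod 25)
Final: r = 4 satisfies f(r) ≡ 0 mod 5^2.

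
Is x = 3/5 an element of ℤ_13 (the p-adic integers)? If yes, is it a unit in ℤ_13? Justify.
x ∈ ℤ_13^× (unit); v_13(x) = 0

ℤ_13 = {x ∈ ℚ_13 : v_13(x) ≥ 0} and ℤ_13^× = {x ∈ ℤ_13 : v_13(x) = 0}. Here v_13(3/5) = v_13(num) − v_13(den) = 0; compare against these criteria.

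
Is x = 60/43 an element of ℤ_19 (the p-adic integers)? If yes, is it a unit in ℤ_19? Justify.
x ∈ ℤ_19^× (unit); v_19(x) = 0

ℤ_19 = {x ∈ ℚ_19 : v_19(x) ≥ 0} and ℤ_19^× = {x ∈ ℤ_19 : v_19(x) = 0}. Here v_19(60/43) = v_19(num) − v_19(den) = 0; compare against these criteria.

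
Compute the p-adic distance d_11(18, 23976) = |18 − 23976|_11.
d_11(18, 23976) = 1/1331

Step 1 — x − y = 18 − 23976 = -23958. Step 2 — v_11(-23958) = 3 (factor: -23958 = −(11^3 · 18); the sign does not affect v_p). Step 3 — |x − y|_11 = 11^{-3} = 1/1331.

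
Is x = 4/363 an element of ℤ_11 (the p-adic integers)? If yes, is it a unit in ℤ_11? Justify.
x ∉ ℤ_11 (v_11(x) = -2 < 0)

ℤ_11 = {x ∈ ℚ_11 : v_11(x) ≥ 0} and ℤ_11^× = {x ∈ ℤ_11 : v_11(x) = 0}. Here v_11(4/363) = v_11(num) − v_11(den) = -2; compare against these criteria.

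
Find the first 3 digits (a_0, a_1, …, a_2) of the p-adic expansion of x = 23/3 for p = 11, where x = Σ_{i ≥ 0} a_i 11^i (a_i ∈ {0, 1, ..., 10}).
(a_0, …, a_2) = (4, 4, 7)

v_11(23/3) = 0 (numerator and denominator both coprime to 11), so x ∈ ℤ_11^×. Compute digits iteratively via a_i = x_i mod 11, x_{i+1} = (x_i − a_i)/11, with x_0 = x:
  x_0 = 23/3;  a_0 = 4;  x_1 = (x_0 − 4)/11 = 1/3
  x_1 = 1/3;  a_1 = 4;  x_2 = (x_1 − 4)/11 = -1/3
  x_2 = -1/3;  a_2 = 7;  x_3 = (x_2 − 7)/11 = -2/3
Digits: (4, 4, 7).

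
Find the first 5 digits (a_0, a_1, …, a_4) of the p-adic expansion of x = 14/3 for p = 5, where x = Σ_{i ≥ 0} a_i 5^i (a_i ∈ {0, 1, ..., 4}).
(a_0, …, a_4) = (3, 2, 3, 1, 3)

v_5(14/3) = 0 (numerator and denominator both coprime to 5), so x ∈ ℤ_5^×. Compute digits iteratively via a_i = x_i mod 5, x_{i+1} = (x_i − a_i)/5, with x_0 = x:
  x_0 = 14/3;  a_0 = 3;  x_1 = (x_0 − 3)/5 = 1/3
  x_1 = 1/3;  a_1 = 2;  x_2 = (x_1 − 2)/5 = -1/3
  x_2 = -1/3;  a_2 = 3;  x_3 = (x_2 − 3)/5 = -2/3
  x_3 = -2/3;  a_3 = 1;  x_4 = (x_3 − 1)/5 = -1/3
  x_4 = -1/3;  a_4 = 3;  x_5 = (x_4 − 3)/5 = -2/3
Digits: (3, 2, 3, 1, 3).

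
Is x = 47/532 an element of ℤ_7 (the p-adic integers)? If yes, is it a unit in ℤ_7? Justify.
x ∉ ℤ_7 (v_7(x) = -1 < 0)

ℤ_7 = {x ∈ ℚ_7 : v_7(x) ≥ 0} and ℤ_7^× = {x ∈ ℤ_7 : v_7(x) = 0}. Here v_7(47/532) = v_7(num) − v_7(den) = -1; compare against these criteria.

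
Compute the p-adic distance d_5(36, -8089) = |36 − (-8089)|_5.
d_5(36, -8089) = 1/625

Step 1 — x − y = 36 − (-8089) = 8125. Step 2 — v_5(8125) = 4 (factor: 8125 = (5^4 · 13); the sign does not affect v_p). Step 3 — |x − y|_5 = 5^{-4} = 1/625.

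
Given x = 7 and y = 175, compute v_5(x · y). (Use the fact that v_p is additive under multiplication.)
v_5(1225) = 2

v_p(x) = 0 (factor: 7 = 5^0 · 7); v_p(y) = 2 (factor: 175 = 5^2 · 7). Additivity: v_p(xy) = v_p(x) + v_p(y) = 0 + 2 = 2. (Direct check: xy = 1225 = 5^2 · (49).)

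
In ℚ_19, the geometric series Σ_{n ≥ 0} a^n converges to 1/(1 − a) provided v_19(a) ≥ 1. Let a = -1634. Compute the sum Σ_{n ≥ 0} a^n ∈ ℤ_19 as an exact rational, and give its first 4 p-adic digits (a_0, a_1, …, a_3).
Σ a^n = 1/(1 − a) = 1/1635;  first 4 digits = (1, 9, 0, 16)

v_19(a) = 1 ≥ 1, so the series converges in ℤ_19 to 1/(1 − a) = 1/(1 − (-1634)) = 1/1635. Expand this rational in ℤ_19: compute digits iteratively via d_i = x_i mod 19, x_{i+1} = (x_i − d_i)/19. The first 4 digits are (1, 9, 0, 16).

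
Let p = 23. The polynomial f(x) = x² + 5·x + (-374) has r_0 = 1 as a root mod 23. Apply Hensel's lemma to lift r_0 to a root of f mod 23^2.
r_1 = 507 (mod 529)

Hensel: r_{i+1} = r_i − f(r_i)·(f′(r_i))^{-1} mod 23^{i+2}, f′(x) = 2x + 5. Iterate:
  r_0 = 1 (mod 23)
  r_1 = 507 (mod 529)
Final: r = 507 satisfies f(r) ≡ 0 mod 23^2.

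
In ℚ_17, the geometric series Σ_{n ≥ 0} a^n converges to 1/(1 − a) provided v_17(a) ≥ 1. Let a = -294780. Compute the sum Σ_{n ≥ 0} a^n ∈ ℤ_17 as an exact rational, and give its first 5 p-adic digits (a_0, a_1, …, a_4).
Σ a^n = 1/(1 − a) = 1/294781;  first 5 digits = (1, 0, 0, 8, 13)

v_17(a) = 3 ≥ 1, so the series converges in ℤ_17 to 1/(1 − a) = 1/(1 − (-294780)) = 1/294781. Expand this rational in ℤ_17: compute digits iteratively via d_i = x_i mod 17, x_{i+1} = (x_i − d_i)/17. The first 5 digits are (1, 0, 0, 8, 13).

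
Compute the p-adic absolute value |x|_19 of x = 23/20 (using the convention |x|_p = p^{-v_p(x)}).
|23/20|_19 = 1

Step 1 — compute v_19(x) by factoring powers of 19 out of the numerator and denominator: v_19(23/20) = 0. Step 2 — apply |x|_p = p^{-v_p(x)} = 19^{0} = 1.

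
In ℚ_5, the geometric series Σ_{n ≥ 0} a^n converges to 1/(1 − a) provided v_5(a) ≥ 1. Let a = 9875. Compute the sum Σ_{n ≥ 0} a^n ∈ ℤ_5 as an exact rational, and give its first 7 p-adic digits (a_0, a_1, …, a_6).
Σ a^n = 1/(1 − a) = -1/9874;  first 7 digits = (1, 0, 0, 4, 0, 3, 1)

v_5(a) = 3 ≥ 1, so the series converges in ℤ_5 to 1/(1 − a) = 1/(1 − 9875) = -1/9874. Expand this rational in ℤ_5: compute digits iteratively via d_i = x_i mod 5, x_{i+1} = (x_i − d_i)/5. The first 7 digits are (1, 0, 0, 4, 0, 3, 1).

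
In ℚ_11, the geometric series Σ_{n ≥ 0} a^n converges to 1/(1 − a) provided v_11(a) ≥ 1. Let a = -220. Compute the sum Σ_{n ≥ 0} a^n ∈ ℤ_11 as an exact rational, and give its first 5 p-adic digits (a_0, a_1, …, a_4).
Σ a^n = 1/(1 − a) = 1/221;  first 5 digits = (1, 2, 2, 0, 7)

v_11(a) = 1 ≥ 1, so the series converges in ℤ_11 to 1/(1 − a) = 1/(1 − (-220)) = 1/221. Expand this rational in ℤ_11: compute digits iteratively via d_i = x_i mod 11, x_{i+1} = (x_i − d_i)/11. The first 5 digits are (1, 2, 2, 0, 7).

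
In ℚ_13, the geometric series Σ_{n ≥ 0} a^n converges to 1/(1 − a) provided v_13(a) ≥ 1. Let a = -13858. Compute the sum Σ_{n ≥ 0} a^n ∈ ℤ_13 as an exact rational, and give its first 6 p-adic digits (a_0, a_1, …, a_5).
Σ a^n = 1/(1 − a) = 1/13859;  first 6 digits = (1, 0, 9, 6, 2, 10)

v_13(a) = 2 ≥ 1, so the series converges in ℤ_13 to 1/(1 − a) = 1/(1 − (-13858)) = 1/13859. Expand this rational in ℤ_13: compute digits iteratively via d_i = x_i mod 13, x_{i+1} = (x_i − d_i)/13. The first 6 digits are (1, 0, 9, 6, 2, 10).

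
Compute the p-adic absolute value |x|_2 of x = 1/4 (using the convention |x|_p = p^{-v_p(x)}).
|1/4|_2 = 4

Step 1 — compute v_2(x) by factoring powers of 2 out of the numerator and denominator: v_2(1/4) = -2. Step 2 — apply |x|_p = p^{-v_p(x)} = 2^{2} = 4.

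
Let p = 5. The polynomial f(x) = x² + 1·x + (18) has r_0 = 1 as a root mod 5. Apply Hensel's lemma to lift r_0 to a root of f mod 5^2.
r_1 = 11 (mod 25)

Hensel: r_{i+1} = r_i − f(r_i)·(f′(r_i))^{-1} mod 5^{i+2}, f′(x) = 2x + 1. Iterate:
  r_0 = 1 (mod 5)
  r_1 = 11 (mod 25)
Final: r = 11 satisfies f(r) ≡ 0 mod 5^2.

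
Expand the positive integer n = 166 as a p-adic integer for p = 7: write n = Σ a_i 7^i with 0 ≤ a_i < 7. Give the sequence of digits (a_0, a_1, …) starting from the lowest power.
(a_0, a_1, …) = (5, 2, 3)

Repeated division by 7 gives the digits low-to-high: 166 = 5 + 2·7^1 + 3·7^2. Digit sequence: (5, 2, 3).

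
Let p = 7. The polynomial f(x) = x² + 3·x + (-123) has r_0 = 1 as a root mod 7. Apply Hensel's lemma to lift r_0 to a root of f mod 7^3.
r_2 = 260 (mod 343)

Hensel: r_{i+1} = r_i − f(r_i)·(f′(r_i))^{-1} mod 7^{i+2}, f′(x) = 2x + 3. Iterate:
  r_0 = 1 (mod 7)
  r_1 = 15 (mod 49)
  r_2 = 260 (mod 343)
Final: r = 260 satisfies f(r) ≡ 0 mod 7^3.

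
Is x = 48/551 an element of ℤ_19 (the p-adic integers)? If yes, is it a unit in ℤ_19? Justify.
x ∉ ℤ_19 (v_19(x) = -1 < 0)

ℤ_19 = {x ∈ ℚ_19 : v_19(x) ≥ 0} and ℤ_19^× = {x ∈ ℤ_19 : v_19(x) = 0}. Here v_19(48/551) = v_19(num) − v_19(den) = -1; compare against these criteria.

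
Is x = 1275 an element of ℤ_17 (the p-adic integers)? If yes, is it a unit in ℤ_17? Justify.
x ∈ ℤ_17 but not a unit; v_17(x) = 1 > 0

ℤ_17 = {x ∈ ℚ_17 : v_17(x) ≥ 0} and ℤ_17^× = {x ∈ ℤ_17 : v_17(x) = 0}. Here v_17(1275) = v_17(num) − v_17(den) = 1; compare against these criteria.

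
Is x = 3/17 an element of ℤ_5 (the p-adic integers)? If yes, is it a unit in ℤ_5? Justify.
x ∈ ℤ_5^× (unit); v_5(x) = 0

ℤ_5 = {x ∈ ℚ_5 : v_5(x) ≥ 0} and ℤ_5^× = {x ∈ ℤ_5 : v_5(x) = 0}. Here v_5(3/17) = v_5(num) − v_5(den) = 0; compare against these criteria.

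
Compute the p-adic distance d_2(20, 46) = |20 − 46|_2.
d_2(20, 46) = 1/2

Step 1 — x − y = 20 − 46 = -26. Step 2 — v_2(-26) = 1 (factor: -26 = −(2^1 · 13); the sign does not affect v_p). Step 3 — |x − y|_2 = 2^{-1} = 1/2.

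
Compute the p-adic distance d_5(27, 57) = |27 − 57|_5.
d_5(27, 57) = 1/5

Step 1 — x − y = 27 − 57 = -30. Step 2 — v_5(-30) = 1 (factor: -30 = −(5^1 · 6); the sign does not affect v_p). Step 3 — |x − y|_5 = 5^{-1} = 1/5.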